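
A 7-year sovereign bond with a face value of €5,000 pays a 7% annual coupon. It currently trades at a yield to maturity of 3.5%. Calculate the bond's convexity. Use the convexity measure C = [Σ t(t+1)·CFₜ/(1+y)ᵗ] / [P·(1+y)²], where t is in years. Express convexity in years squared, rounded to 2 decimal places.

41.34

With y = 0.035:
  t   CF        PV=CF/(1+0.035)^t    t·PV        t(t+1)·PV
  1       350.00       338.1643       338.1643         676.3285
  2       350.00       326.7287       653.4575       1,960.3725
  3       350.00       315.6799       947.0398       3,788.1594
  4       350.00       305.0048     1,220.0191       6,100.0956
  5       350.00       294.6906     1,473.4530       8,840.7183
  6       350.00       284.7252     1,708.3514      11,958.4595
  7     5,350.00     4,205.0516    29,435.3615     235,482.8918
  Σ                  6,070.0452    35,775.8466     268,807.0255
P = 6,070.0452.
Convexity = Σ t(t+1)·PV / [P·(1+y)²] = 268,807.0255 / (6,070.0452 × 1.071225) = 41.33976.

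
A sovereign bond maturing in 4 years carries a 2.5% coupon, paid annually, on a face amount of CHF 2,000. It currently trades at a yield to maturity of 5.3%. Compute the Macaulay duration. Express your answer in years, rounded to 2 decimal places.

Periodic yield y = 0.053. Discount each cash flow and weight by its year:
  t   CF        PV=CF/(1+0.053)^t    t·PV
  1        50.00        47.4834        47.4834
  2        50.00        45.0934        90.1869
  3        50.00        42.8238       128.4713
  4     2,050.00     1,667.4022     6,669.6089
  Σ                  1,802.8028     6,935.7504
Price P = Σ PV = 1,802.8028.
Macaulay duration = Σ(t·PV) / P = 6,935.7504 / 1,802.8028 = 3.84720 years.

3.85 years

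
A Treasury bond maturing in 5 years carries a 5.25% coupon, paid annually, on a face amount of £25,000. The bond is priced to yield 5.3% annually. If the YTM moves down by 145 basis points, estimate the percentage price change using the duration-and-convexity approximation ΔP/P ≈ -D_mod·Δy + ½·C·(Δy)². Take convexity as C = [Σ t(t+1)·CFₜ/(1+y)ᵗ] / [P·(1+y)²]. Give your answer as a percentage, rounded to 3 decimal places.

With y = 0.053:
  t   CF        PV=CF/(1+0.053)^t    t·PV        t(t+1)·PV
  1     1,312.50     1,246.4387     1,246.4387       2,492.8775
  2     1,312.50     1,183.7025     2,367.4050       7,102.2151
  3     1,312.50     1,124.1239     3,372.3718      13,489.4873
  4     1,312.50     1,067.5441     4,270.1764      21,350.8821
  5    26,312.50    20,324.5181   101,622.5905     609,735.5432
  Σ                 24,946.3274   112,878.9826     654,171.0052
P = 24,946.3274; D_Mac = 4.52487 yrs; D_mod = 4.29713 yrs; C = 23.64982.
Duration effect: -4.29713 × (-0.0145) = +0.062308
Convexity effect: 0.5 × 23.64982 × (-0.0145)² = +0.0024862
ΔP/P ≈ +0.062308 + 0.0024862 = +0.064795 = +6.4795%.

+6.479%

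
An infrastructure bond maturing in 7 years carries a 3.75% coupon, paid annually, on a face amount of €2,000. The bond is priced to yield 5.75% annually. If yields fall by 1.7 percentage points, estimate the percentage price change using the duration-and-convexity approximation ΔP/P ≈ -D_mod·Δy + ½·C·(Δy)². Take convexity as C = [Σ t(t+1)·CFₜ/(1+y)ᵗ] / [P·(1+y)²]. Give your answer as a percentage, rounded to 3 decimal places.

With y = 0.0575:
  t   CF        PV=CF/(1+0.0575)^t    t·PV        t(t+1)·PV
  1        75.00        70.9220        70.9220         141.8440
  2        75.00        67.0657       134.1314         402.3942
  3        75.00        63.4191       190.2573         761.0293
  4        75.00        59.9708       239.8832       1,199.4158
  5        75.00        56.7100       283.5498       1,701.2990
  6        75.00        53.6264       321.7587       2,252.3107
  7     2,075.00     1,402.9929     9,820.9502      78,567.6016
  Σ                  1,774.7069    11,061.4526      85,025.8945
P = 1,774.7069; D_Mac = 6.23283 yrs; D_mod = 5.89393 yrs; C = 42.84142.
Duration effect: -5.89393 × (-0.017) = +0.100197
Convexity effect: 0.5 × 42.84142 × (-0.017)² = +0.0061906
ΔP/P ≈ +0.100197 + 0.0061906 = +0.106387 = +10.6387%.

+10.639%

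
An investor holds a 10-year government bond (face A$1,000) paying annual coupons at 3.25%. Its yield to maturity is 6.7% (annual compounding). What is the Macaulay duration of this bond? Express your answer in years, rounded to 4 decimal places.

Periodic yield y = 0.067. Discount each cash flow and weight by its year:
  t   CF        PV=CF/(1+0.067)^t    t·PV
  1        32.50        30.4592        30.4592
  2        32.50        28.5466        57.0932
  3        32.50        26.7541        80.2623
  4        32.50        25.0741       100.2965
  5        32.50        23.4996       117.4982
  6        32.50        22.0240       132.1442
  7        32.50        20.6411       144.4876
  8        32.50        19.3450       154.7597
  9        32.50        18.1302       163.1722
  10    1,032.50       539.8161     5,398.1614
  Σ                    754.2902     6,378.3345
Price P = Σ PV = 754.2902.
Macaulay duration = Σ(t·PV) / P = 6,378.3345 / 754.2902 = 8.45608 years.

8.4561 years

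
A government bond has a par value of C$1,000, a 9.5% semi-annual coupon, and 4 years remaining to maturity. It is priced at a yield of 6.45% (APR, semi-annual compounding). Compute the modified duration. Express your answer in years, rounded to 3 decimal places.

Periodic yield y = 0.03225. First find Macaulay duration:
  t   CF        PV=CF/(1+0.03225)^t    t·PV
  1        47.50        46.0160        46.0160
  2        47.50        44.5783        89.1567
  3        47.50        43.1856       129.5568
  4        47.50        41.8364       167.3455
  5        47.50        40.5293       202.6465
  6        47.50        39.2631       235.5784
  7        47.50        38.0364       266.2548
  8     1,047.50       812.5964     6,500.7713
  Σ                  1,106.0415     7,637.3259
P = 1,106.0415; Macaulay duration = 7,637.3259 / 1,106.0415 = 6.90510 half-year periods = 3.45255 years.
Modified duration = D_Mac / (1 + y) = 3.45255 / 1.03225 = 3.34468 years.

3.345 years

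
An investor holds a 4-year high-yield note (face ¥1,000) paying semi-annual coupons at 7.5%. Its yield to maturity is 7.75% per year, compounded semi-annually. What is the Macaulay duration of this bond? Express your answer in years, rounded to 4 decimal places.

3.5266 years

Periodic yield y = 0.03875. Discount each cash flow and weight by its period:
  t   CF        PV=CF/(1+0.03875)^t    t·PV
  1        37.50        36.1011        36.1011
  2        37.50        34.7544        69.5087
  3        37.50        33.4579       100.3736
  4        37.50        32.2097       128.8389
  5        37.50        31.0082       155.0408
  6        37.50        29.8514       179.1085
  7        37.50        28.7378       201.1648
  8     1,037.50       765.4200     6,123.3601
  Σ                    991.5405     6,993.4966
Price P = Σ PV = 991.5405.
Macaulay duration = Σ(t·PV) / P = 6,993.4966 / 991.5405 = 7.05316 half-year periods.
In years: 7.05316 / 2 = 3.52658 years.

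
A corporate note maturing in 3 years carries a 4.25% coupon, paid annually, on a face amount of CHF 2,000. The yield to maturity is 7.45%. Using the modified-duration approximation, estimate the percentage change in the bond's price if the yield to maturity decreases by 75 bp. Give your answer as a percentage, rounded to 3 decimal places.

+2.006%

Periodic yield y = 0.0745. Modified duration first:
  t   CF        PV=CF/(1+0.0745)^t    t·PV
  1        85.00        79.1066        79.1066
  2        85.00        73.6217       147.2435
  3     2,085.00     1,680.6868     5,042.0605
  Σ                  1,833.4151     5,268.4106
P = 1,833.4151; D_Mac = 2.87355 yrs; D_mod = 2.87355/(1+0.0745) = 2.67431 yrs.
ΔP/P ≈ -D_mod · Δy = -2.67431 × (-0.0075) = +0.020057 = +2.0057%.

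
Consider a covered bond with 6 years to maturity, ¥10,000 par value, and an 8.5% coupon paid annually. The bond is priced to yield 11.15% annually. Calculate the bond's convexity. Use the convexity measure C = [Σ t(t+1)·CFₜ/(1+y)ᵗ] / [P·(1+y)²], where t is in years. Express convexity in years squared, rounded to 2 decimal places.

With y = 0.1115:
  t   CF        PV=CF/(1+0.1115)^t    t·PV        t(t+1)·PV
  1       850.00       764.7323       764.7323       1,529.4647
  2       850.00       688.0183     1,376.0366       4,128.1098
  3       850.00       618.9998     1,856.9995       7,427.9979
  4       850.00       556.9049     2,227.6197      11,138.0985
  5       850.00       501.0391     2,505.1953      15,031.1720
  6    10,850.00     5,754.0408    34,524.2447     241,669.7130
  Σ                  8,883.7352    43,254.8282     280,924.5559
P = 8,883.7352.
Convexity = Σ t(t+1)·PV / [P·(1+y)²] = 280,924.5559 / (8,883.7352 × 1.235432) = 25.59618.

25.60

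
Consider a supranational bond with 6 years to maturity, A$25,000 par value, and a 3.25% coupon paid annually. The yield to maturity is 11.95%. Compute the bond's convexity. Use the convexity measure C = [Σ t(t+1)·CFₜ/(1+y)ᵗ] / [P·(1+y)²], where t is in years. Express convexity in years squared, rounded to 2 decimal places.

29.20

With y = 0.1195:
  t   CF        PV=CF/(1+0.1195)^t    t·PV        t(t+1)·PV
  1       812.50       725.7704       725.7704       1,451.5409
  2       812.50       648.2987     1,296.5975       3,889.7924
  3       812.50       579.0967     1,737.2900       6,949.1602
  4       812.50       517.2815     2,069.1261      10,345.6307
  5       812.50       462.0648     2,310.3240      13,861.9438
  6    25,812.50    13,112.4994    78,674.9964     550,724.9750
  Σ                 16,045.0116    86,814.1045     587,223.0431
P = 16,045.0116.
Convexity = Σ t(t+1)·PV / [P·(1+y)²] = 587,223.0431 / (16,045.0116 × 1.253280) = 29.20215.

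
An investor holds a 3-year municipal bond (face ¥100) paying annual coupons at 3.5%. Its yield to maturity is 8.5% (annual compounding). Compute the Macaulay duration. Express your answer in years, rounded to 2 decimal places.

Periodic yield y = 0.085. Discount each cash flow and weight by its year:
  t   CF        PV=CF/(1+0.085)^t    t·PV
  1         3.50         3.2258         3.2258
  2         3.50         2.9731         5.9462
  3       103.50        81.0310       243.0930
  Σ                     87.2299       252.2650
Price P = Σ PV = 87.2299.
Macaulay duration = Σ(t·PV) / P = 252.2650 / 87.2299 = 2.89196 years.

2.89 years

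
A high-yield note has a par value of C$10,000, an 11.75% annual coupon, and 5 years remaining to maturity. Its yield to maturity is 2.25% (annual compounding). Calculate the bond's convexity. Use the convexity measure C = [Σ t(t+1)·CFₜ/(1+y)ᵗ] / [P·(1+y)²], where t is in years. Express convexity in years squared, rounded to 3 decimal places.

With y = 0.0225:
  t   CF        PV=CF/(1+0.0225)^t    t·PV        t(t+1)·PV
  1     1,175.00     1,149.1443     1,149.1443       2,298.2885
  2     1,175.00     1,123.8575     2,247.7149       6,743.1448
  3     1,175.00     1,099.1271     3,297.3813      13,189.5252
  4     1,175.00     1,074.9409     4,299.7637      21,498.8186
  5    11,175.00     9,998.4102    49,992.0508     299,952.3046
  Σ                 14,445.4799    60,986.0550     343,682.0818
P = 14,445.4799.
Convexity = Σ t(t+1)·PV / [P·(1+y)²] = 343,682.0818 / (14,445.4799 × 1.045506) = 22.75612.

22.756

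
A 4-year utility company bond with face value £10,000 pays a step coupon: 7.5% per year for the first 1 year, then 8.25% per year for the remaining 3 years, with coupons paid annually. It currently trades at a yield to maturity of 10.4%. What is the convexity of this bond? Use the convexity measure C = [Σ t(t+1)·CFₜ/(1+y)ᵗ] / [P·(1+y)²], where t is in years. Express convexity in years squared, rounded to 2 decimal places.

With y = 0.104:
  t   CF        PV=CF/(1+0.104)^t    t·PV        t(t+1)·PV
  1       750.00       679.3478       679.3478       1,358.6957
  2       825.00       676.8864     1,353.7728       4,061.3185
  3       825.00       613.1218     1,839.3653       7,357.4611
  4    10,825.00     7,287.0477    29,148.1907     145,740.9537
  Σ                  9,256.4037    33,020.6767     158,518.4290
P = 9,256.4037.
Convexity = Σ t(t+1)·PV / [P·(1+y)²] = 158,518.4290 / (9,256.4037 × 1.218816) = 14.05074.

14.05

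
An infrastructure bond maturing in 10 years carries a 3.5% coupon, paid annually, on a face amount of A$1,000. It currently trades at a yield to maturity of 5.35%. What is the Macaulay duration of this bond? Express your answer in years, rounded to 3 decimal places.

8.477 years

Periodic yield y = 0.0535. Discount each cash flow and weight by its year:
  t   CF        PV=CF/(1+0.0535)^t    t·PV
  1        35.00        33.2226        33.2226
  2        35.00        31.5354        63.0709
  3        35.00        29.9340        89.8019
  4        35.00        28.4138       113.6553
  5        35.00        26.9709       134.8545
  6        35.00        25.6012       153.6074
  7        35.00        24.3011       170.1078
  8        35.00        23.0670       184.5363
  9        35.00        21.8956       197.0606
  10    1,035.00       614.6034     6,146.0339
  Σ                    859.5451     7,285.9511
Price P = Σ PV = 859.5451.
Macaulay duration = Σ(t·PV) / P = 7,285.9511 / 859.5451 = 8.47652 years.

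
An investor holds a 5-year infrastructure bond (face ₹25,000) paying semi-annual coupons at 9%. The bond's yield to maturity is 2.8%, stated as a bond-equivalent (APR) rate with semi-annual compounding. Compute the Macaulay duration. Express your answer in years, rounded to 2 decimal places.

4.25 years

Periodic yield y = 0.014. Discount each cash flow and weight by its period:
  t   CF        PV=CF/(1+0.014)^t    t·PV
  1     1,125.00     1,109.4675     1,109.4675
  2     1,125.00     1,094.1494     2,188.2987
  3     1,125.00     1,079.0428     3,237.1283
  4     1,125.00     1,064.1447     4,256.5790
  5     1,125.00     1,049.4524     5,247.2620
  6     1,125.00     1,034.9629     6,209.7775
  7     1,125.00     1,020.6735     7,144.7145
  8     1,125.00     1,006.5814     8,052.6509
  9     1,125.00       992.6838     8,934.1541
  10   26,125.00    22,734.0468   227,340.4677
  Σ                 32,185.2051   273,720.5001
Price P = Σ PV = 32,185.2051.
Macaulay duration = Σ(t·PV) / P = 273,720.5001 / 32,185.2051 = 8.50454 half-year periods.
In years: 8.50454 / 2 = 4.25227 years.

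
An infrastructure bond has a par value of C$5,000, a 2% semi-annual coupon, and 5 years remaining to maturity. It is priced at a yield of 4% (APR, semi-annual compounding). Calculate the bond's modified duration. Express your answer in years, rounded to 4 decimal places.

Periodic yield y = 0.02. First find Macaulay duration:
  t   CF        PV=CF/(1+0.02)^t    t·PV
  1        50.00        49.0196        49.0196
  2        50.00        48.0584        96.1169
  3        50.00        47.1161       141.3484
  4        50.00        46.1923       184.7691
  5        50.00        45.2865       226.4327
  6        50.00        44.3986       266.3914
  7        50.00        43.5280       304.6961
  8        50.00        42.6745       341.3961
  9        50.00        41.8378       376.5399
  10    5,050.00     4,142.7589    41,427.5891
  Σ                  4,550.8707    43,414.2993
P = 4,550.8707; Macaulay duration = 43,414.2993 / 4,550.8707 = 9.53978 half-year periods = 4.76989 years.
Modified duration = D_Mac / (1 + y) = 4.76989 / 1.02 = 4.67636 years.

4.6764 years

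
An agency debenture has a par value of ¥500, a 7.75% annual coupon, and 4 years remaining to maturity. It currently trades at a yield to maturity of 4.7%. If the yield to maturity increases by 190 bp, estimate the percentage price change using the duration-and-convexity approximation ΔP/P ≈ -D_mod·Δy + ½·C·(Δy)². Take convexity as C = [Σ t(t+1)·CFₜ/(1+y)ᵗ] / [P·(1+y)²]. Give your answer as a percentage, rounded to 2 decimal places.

With y = 0.047:
  t   CF        PV=CF/(1+0.047)^t    t·PV        t(t+1)·PV
  1        38.75        37.0105        37.0105          74.0210
  2        38.75        35.3491        70.6982         212.0946
  3        38.75        33.7623       101.2868         405.1473
  4       538.75       448.3328     1,793.3314       8,966.6569
  Σ                    554.4547     2,002.3269       9,657.9198
P = 554.4547; D_Mac = 3.61134 yrs; D_mod = 3.44923 yrs; C = 15.89001.
Duration effect: -3.44923 × (+0.019) = -0.065535
Convexity effect: 0.5 × 15.89001 × (0.019)² = +0.0028681
ΔP/P ≈ -0.065535 + 0.0028681 = -0.062667 = -6.2667%.

-6.27%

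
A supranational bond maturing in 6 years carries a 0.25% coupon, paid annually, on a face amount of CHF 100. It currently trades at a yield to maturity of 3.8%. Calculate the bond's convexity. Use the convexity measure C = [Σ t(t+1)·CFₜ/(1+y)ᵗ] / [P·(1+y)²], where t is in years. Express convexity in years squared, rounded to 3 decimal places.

With y = 0.038:
  t   CF        PV=CF/(1+0.038)^t    t·PV        t(t+1)·PV
  1         0.25         0.2408         0.2408           0.4817
  2         0.25         0.2320         0.4641           1.3922
  3         0.25         0.2235         0.6706           2.6824
  4         0.25         0.2154         0.8614           4.3071
  5         0.25         0.2075         1.0373           6.2241
  6       100.25        80.1494       480.8964       3,366.2747
  Σ                     81.2686       484.1707       3,381.3621
P = 81.2686.
Convexity = Σ t(t+1)·PV / [P·(1+y)²] = 3,381.3621 / (81.2686 × 1.077444) = 38.61660.

38.617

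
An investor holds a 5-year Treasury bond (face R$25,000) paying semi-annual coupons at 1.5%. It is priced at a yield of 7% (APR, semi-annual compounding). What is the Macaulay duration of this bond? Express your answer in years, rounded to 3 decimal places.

Periodic yield y = 0.035. Discount each cash flow and weight by its period:
  t   CF        PV=CF/(1+0.035)^t    t·PV
  1       187.50       181.1594       181.1594
  2       187.50       175.0333       350.0665
  3       187.50       169.1143       507.3428
  4       187.50       163.3954       653.5817
  5       187.50       157.8700       789.3498
  6       187.50       152.5314       915.1882
  7       187.50       147.3733     1,031.6131
  8       187.50       142.3897     1,139.1173
  9       187.50       137.5746     1,238.1710
  10   25,187.50    17,855.8926   178,558.9262
  Σ                 19,282.3338   185,364.5161
Price P = Σ PV = 19,282.3338.
Macaulay duration = Σ(t·PV) / P = 185,364.5161 / 19,282.3338 = 9.61318 half-year periods.
In years: 9.61318 / 2 = 4.80659 years.

4.807 years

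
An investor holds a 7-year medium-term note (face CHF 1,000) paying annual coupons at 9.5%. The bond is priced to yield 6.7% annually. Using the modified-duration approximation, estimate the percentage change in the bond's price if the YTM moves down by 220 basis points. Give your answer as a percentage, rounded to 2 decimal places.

Periodic yield y = 0.067. Modified duration first:
  t   CF        PV=CF/(1+0.067)^t    t·PV
  1        95.00        89.0347        89.0347
  2        95.00        83.4439       166.8879
  3        95.00        78.2042       234.6127
  4        95.00        73.2936       293.1743
  5        95.00        68.6913       343.4563
  6        95.00        64.3779       386.2677
  7     1,095.00       695.4456     4,868.1194
  Σ                  1,152.4913     6,381.5530
P = 1,152.4913; D_Mac = 5.53718 yrs; D_mod = 5.53718/(1+0.067) = 5.18949 yrs.
ΔP/P ≈ -D_mod · Δy = -5.18949 × (-0.022) = +0.114169 = +11.4169%.

+11.42%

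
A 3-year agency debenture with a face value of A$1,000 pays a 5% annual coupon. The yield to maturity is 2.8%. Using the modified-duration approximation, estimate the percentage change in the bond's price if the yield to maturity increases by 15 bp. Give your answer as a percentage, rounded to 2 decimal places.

-0.42%

Periodic yield y = 0.028. Modified duration first:
  t   CF        PV=CF/(1+0.028)^t    t·PV
  1        50.00        48.6381        48.6381
  2        50.00        47.3134        94.6267
  3     1,050.00       966.5180     2,899.5541
  Σ                  1,062.4695     3,042.8189
P = 1,062.4695; D_Mac = 2.86391 yrs; D_mod = 2.86391/(1+0.028) = 2.78591 yrs.
ΔP/P ≈ -D_mod · Δy = -2.78591 × (+0.0015) = -0.004179 = -0.4179%.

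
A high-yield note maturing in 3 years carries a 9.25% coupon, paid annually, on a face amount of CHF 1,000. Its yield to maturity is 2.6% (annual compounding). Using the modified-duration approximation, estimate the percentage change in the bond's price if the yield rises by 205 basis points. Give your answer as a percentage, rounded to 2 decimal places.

Periodic yield y = 0.026. Modified duration first:
  t   CF        PV=CF/(1+0.026)^t    t·PV
  1        92.50        90.1559        90.1559
  2        92.50        87.8713       175.7426
  3     1,092.50     1,011.5314     3,034.5942
  Σ                  1,189.5586     3,300.4927
P = 1,189.5586; D_Mac = 2.77455 yrs; D_mod = 2.77455/(1+0.026) = 2.70424 yrs.
ΔP/P ≈ -D_mod · Δy = -2.70424 × (+0.0205) = -0.055437 = -5.5437%.

-5.54%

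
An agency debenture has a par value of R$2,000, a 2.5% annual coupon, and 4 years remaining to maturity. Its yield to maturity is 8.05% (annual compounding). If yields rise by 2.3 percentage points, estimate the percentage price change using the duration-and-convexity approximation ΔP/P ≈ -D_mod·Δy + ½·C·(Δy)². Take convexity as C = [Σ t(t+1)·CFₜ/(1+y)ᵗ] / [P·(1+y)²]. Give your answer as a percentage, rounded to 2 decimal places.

With y = 0.0805:
  t   CF        PV=CF/(1+0.0805)^t    t·PV        t(t+1)·PV
  1        50.00        46.2749        46.2749          92.5497
  2        50.00        42.8273        85.6546         256.9637
  3        50.00        39.6365       118.9096         475.6384
  4     2,050.00     1,504.0240     6,016.0961      30,080.4807
  Σ                  1,632.7627     6,266.9352      30,905.6325
P = 1,632.7627; D_Mac = 3.83824 yrs; D_mod = 3.55228 yrs; C = 16.21306.
Duration effect: -3.55228 × (+0.023) = -0.081702
Convexity effect: 0.5 × 16.21306 × (0.023)² = +0.0042884
ΔP/P ≈ -0.081702 + 0.0042884 = -0.077414 = -7.7414%.

-7.74%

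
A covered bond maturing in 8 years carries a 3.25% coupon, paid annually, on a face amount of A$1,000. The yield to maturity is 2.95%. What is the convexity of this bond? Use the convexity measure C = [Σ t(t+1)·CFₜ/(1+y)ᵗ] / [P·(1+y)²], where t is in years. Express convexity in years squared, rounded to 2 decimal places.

With y = 0.0295:
  t   CF        PV=CF/(1+0.0295)^t    t·PV        t(t+1)·PV
  1        32.50        31.5687        31.5687          63.1374
  2        32.50        30.6641        61.3283         183.9848
  3        32.50        29.7855        89.3564         357.4255
  4        32.50        28.9320       115.7279         578.6393
  5        32.50        28.1029       140.5147         843.0879
  6        32.50        27.2976       163.7859       1,146.5013
  7        32.50        26.5154       185.6081       1,484.8649
  8     1,032.50       818.2373     6,545.8981      58,913.0828
  Σ                  1,021.1036     7,333.7880      63,570.7240
P = 1,021.1036.
Convexity = Σ t(t+1)·PV / [P·(1+y)²] = 63,570.7240 / (1,021.1036 × 1.059870) = 58.74010.

58.74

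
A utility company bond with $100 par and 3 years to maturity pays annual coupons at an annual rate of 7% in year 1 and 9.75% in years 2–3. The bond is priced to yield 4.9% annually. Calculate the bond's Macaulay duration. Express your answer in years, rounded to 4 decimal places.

2.7992 years

Periodic yield y = 0.049. Discount each cash flow and weight by its year:
  t   CF        PV=CF/(1+0.049)^t    t·PV
  1         7.00         6.6730         6.6730
  2         9.75         8.8604        17.7208
  3       109.75        95.0776       285.2327
  Σ                    110.6110       309.6265
Price P = Σ PV = 110.6110.
Macaulay duration = Σ(t·PV) / P = 309.6265 / 110.6110 = 2.79924 years.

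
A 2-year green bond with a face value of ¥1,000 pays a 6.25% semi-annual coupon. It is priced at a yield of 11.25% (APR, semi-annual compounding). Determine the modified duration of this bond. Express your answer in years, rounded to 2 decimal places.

Periodic yield y = 0.05625. First find Macaulay duration:
  t   CF        PV=CF/(1+0.05625)^t    t·PV
  1        31.25        29.5858        29.5858
  2        31.25        28.0102        56.0204
  3        31.25        26.5186        79.5557
  4     1,031.25       828.5087     3,314.0348
  Σ                    912.6233     3,479.1967
P = 912.6233; Macaulay duration = 3,479.1967 / 912.6233 = 3.81230 half-year periods = 1.90615 years.
Modified duration = D_Mac / (1 + y) = 1.90615 / 1.05625 = 1.80464 years.

1.80 years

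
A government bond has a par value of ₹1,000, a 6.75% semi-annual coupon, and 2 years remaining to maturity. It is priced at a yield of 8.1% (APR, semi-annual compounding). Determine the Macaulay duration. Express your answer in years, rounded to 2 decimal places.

1.90 years

Periodic yield y = 0.0405. Discount each cash flow and weight by its period:
  t   CF        PV=CF/(1+0.0405)^t    t·PV
  1        33.75        32.4363        32.4363
  2        33.75        31.1738        62.3476
  3        33.75        29.9604        89.8812
  4     1,033.75       881.9565     3,527.8262
  Σ                    975.5271     3,712.4912
Price P = Σ PV = 975.5271.
Macaulay duration = Σ(t·PV) / P = 3,712.4912 / 975.5271 = 3.80563 half-year periods.
In years: 3.80563 / 2 = 1.90281 years.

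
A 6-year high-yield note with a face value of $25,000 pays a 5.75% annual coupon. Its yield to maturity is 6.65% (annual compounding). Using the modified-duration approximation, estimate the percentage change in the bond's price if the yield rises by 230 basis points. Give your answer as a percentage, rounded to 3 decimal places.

Periodic yield y = 0.0665. Modified duration first:
  t   CF        PV=CF/(1+0.0665)^t    t·PV
  1     1,437.50     1,347.8669     1,347.8669
  2     1,437.50     1,263.8226     2,527.6453
  3     1,437.50     1,185.0189     3,555.0567
  4     1,437.50     1,111.1288     4,444.5153
  5     1,437.50     1,041.8461     5,209.2303
  6    26,437.50    17,966.1585   107,796.9508
  Σ                 23,915.8417   124,881.2652
P = 23,915.8417; D_Mac = 5.22170 yrs; D_mod = 5.22170/(1+0.0665) = 4.89611 yrs.
ΔP/P ≈ -D_mod · Δy = -4.89611 × (+0.023) = -0.112610 = -11.2610%.

-11.261%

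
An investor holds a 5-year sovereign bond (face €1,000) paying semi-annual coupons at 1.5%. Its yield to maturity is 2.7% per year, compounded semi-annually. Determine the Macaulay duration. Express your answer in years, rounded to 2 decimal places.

Periodic yield y = 0.0135. Discount each cash flow and weight by its period:
  t   CF        PV=CF/(1+0.0135)^t    t·PV
  1         7.50         7.4001         7.4001
  2         7.50         7.3015        14.6031
  3         7.50         7.2043        21.6128
  4         7.50         7.1083        28.4332
  5         7.50         7.0136        35.0681
  6         7.50         6.9202        41.5212
  7         7.50         6.8280        47.7962
  8         7.50         6.7371        53.8966
  9         7.50         6.6473        59.8260
  10    1,007.50       881.0641     8,810.6414
  Σ                    944.2246     9,120.7987
Price P = Σ PV = 944.2246.
Macaulay duration = Σ(t·PV) / P = 9,120.7987 / 944.2246 = 9.65956 half-year periods.
In years: 9.65956 / 2 = 4.82978 years.

4.83 years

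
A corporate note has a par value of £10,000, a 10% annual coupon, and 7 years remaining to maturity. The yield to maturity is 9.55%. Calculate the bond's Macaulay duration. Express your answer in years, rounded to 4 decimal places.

5.3747 years

Periodic yield y = 0.0955. Discount each cash flow and weight by its year:
  t   CF        PV=CF/(1+0.0955)^t    t·PV
  1     1,000.00       912.8252       912.8252
  2     1,000.00       833.2498     1,666.4997
  3     1,000.00       760.6114     2,281.8343
  4     1,000.00       694.3053     2,777.2211
  5     1,000.00       633.7794     3,168.8968
  6     1,000.00       578.5298     3,471.1786
  7    11,000.00     5,809.0620    40,663.4340
  Σ                 10,222.3629    54,941.8897
Price P = Σ PV = 10,222.3629.
Macaulay duration = Σ(t·PV) / P = 54,941.8897 / 10,222.3629 = 5.37468 years.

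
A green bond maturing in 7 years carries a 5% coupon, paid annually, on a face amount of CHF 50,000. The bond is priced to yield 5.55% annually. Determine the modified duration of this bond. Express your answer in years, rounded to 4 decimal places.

Periodic yield y = 0.0555. First find Macaulay duration:
  t   CF        PV=CF/(1+0.0555)^t    t·PV
  1     2,500.00     2,368.5457     2,368.5457
  2     2,500.00     2,244.0035     4,488.0070
  3     2,500.00     2,126.0100     6,378.0299
  4     2,500.00     2,014.2207     8,056.8829
  5     2,500.00     1,908.3095     9,541.5477
  6     2,500.00     1,807.9673    10,847.8041
  7    52,500.00    35,970.9278   251,796.4947
  Σ                 48,439.9846   293,477.3120
P = 48,439.9846; Macaulay duration = 293,477.3120 / 48,439.9846 = 6.05858 years.
Modified duration = D_Mac / (1 + y) = 6.05858 / 1.0555 = 5.74001 years.

5.7400 years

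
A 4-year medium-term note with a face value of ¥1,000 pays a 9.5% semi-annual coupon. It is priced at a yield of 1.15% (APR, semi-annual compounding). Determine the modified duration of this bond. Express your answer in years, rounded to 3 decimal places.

3.487 years

Periodic yield y = 0.00575. First find Macaulay duration:
  t   CF        PV=CF/(1+0.00575)^t    t·PV
  1        47.50        47.2284        47.2284
  2        47.50        46.9584        93.9169
  3        47.50        46.6900       140.0699
  4        47.50        46.4230       185.6921
  5        47.50        46.1576       230.7881
  6        47.50        45.8937       275.3624
  7        47.50        45.6314       319.4195
  8     1,047.50     1,000.5383     8,004.3061
  Σ                  1,325.5208     9,296.7833
P = 1,325.5208; Macaulay duration = 9,296.7833 / 1,325.5208 = 7.01368 half-year periods = 3.50684 years.
Modified duration = D_Mac / (1 + y) = 3.50684 / 1.00575 = 3.48679 years.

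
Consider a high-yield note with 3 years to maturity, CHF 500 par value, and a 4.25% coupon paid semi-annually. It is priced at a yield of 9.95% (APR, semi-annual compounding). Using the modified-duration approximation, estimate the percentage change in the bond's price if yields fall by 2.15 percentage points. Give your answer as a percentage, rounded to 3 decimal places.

+5.803%

Periodic yield y = 0.04975. Modified duration first:
  t   CF        PV=CF/(1+0.04975)^t    t·PV
  1       10.625        10.1215        10.1215
  2       10.625         9.6418        19.2836
  3       10.625         9.1848        27.5545
  4       10.625         8.7495        34.9982
  5       10.625         8.3349        41.6744
  6      510.625       381.5810     2,289.4862
  Σ                    427.6135     2,423.1183
P = 427.6135; D_Mac = 5.66661 half-year periods = 2.83330 yrs; D_mod = 2.83330/(1+0.04975) = 2.69903 yrs.
ΔP/P ≈ -D_mod · Δy = -2.69903 × (-0.0215) = +0.058029 = +5.8029%.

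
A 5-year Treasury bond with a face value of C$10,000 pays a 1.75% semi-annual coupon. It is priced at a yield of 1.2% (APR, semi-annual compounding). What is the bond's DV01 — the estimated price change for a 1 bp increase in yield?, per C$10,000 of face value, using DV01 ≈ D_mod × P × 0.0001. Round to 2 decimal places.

Periodic yield y = 0.006.
  t   CF        PV=CF/(1+0.006)^t    t·PV
  1        87.50        86.9781        86.9781
  2        87.50        86.4594       172.9187
  3        87.50        85.9437       257.8311
  4        87.50        85.4311       341.7245
  5        87.50        84.9216       424.6080
  6        87.50        84.4151       506.4906
  7        87.50        83.9116       587.3815
  8        87.50        83.4112       667.2894
  9        87.50        82.9137       746.2232
  10   10,087.50     9,501.7531    95,017.5308
  Σ                 10,266.1386    98,808.9760
P = 10,266.1386; D_Mac = 9.62475 half-year periods = 4.81237 yrs; D_mod = 4.78367 yrs.
DV01 ≈ 4.78367 × 10,266.1386 × 0.0001 = 4.910983.

C$4.91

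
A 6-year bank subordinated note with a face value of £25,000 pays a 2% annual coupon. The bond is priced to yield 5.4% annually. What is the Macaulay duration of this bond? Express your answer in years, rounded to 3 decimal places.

Periodic yield y = 0.054. Discount each cash flow and weight by its year:
  t   CF        PV=CF/(1+0.054)^t    t·PV
  1       500.00       474.3833       474.3833
  2       500.00       450.0790       900.1581
  3       500.00       427.0200     1,281.0599
  4       500.00       405.1423     1,620.5691
  5       500.00       384.3855     1,921.9273
  6    25,500.00    18,599.2964   111,595.7783
  Σ                 20,740.3064   117,793.8760
Price P = Σ PV = 20,740.3064.
Macaulay duration = Σ(t·PV) / P = 117,793.8760 / 20,740.3064 = 5.67947 years.

5.679 years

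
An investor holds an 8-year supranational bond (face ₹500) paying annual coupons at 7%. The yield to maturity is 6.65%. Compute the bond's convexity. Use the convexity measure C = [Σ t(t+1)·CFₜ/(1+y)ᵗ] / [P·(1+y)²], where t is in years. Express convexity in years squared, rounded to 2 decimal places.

With y = 0.0665:
  t   CF        PV=CF/(1+0.0665)^t    t·PV        t(t+1)·PV
  1        35.00        32.8176        32.8176          65.6353
  2        35.00        30.7713        61.5427         184.6280
  3        35.00        28.8526        86.5579         346.2316
  4        35.00        27.0536       108.2143         541.0714
  5        35.00        25.3667       126.8334         761.0006
  6        35.00        23.7850       142.7099         998.9694
  7        35.00        22.3019       156.1134       1,248.9069
  8       535.00       319.6443     2,557.1540      23,014.3864
  Σ                    510.5930     3,271.9432      27,160.8295
P = 510.5930.
Convexity = Σ t(t+1)·PV / [P·(1+y)²] = 27,160.8295 / (510.5930 × 1.137422) = 46.76775.

46.77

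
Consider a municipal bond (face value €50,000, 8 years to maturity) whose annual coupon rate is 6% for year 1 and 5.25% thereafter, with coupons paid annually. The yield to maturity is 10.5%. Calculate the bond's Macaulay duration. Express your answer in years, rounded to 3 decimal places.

Periodic yield y = 0.105. Discount each cash flow and weight by its year:
  t   CF        PV=CF/(1+0.105)^t    t·PV
  1     3,000.00     2,714.9321     2,714.9321
  2     2,625.00     2,149.8331     4,299.6663
  3     2,625.00     1,945.5503     5,836.6510
  4     2,625.00     1,760.6790     7,042.7162
  5     2,625.00     1,593.3747     7,966.8735
  6     2,625.00     1,441.9681     8,651.8083
  7     2,625.00     1,304.9485     9,134.6393
  8    52,625.00    23,675.2124   189,401.6995
  Σ                 36,586.4983   235,048.9863
Price P = Σ PV = 36,586.4983.
Macaulay duration = Σ(t·PV) / P = 235,048.9863 / 36,586.4983 = 6.42447 years.

6.424 years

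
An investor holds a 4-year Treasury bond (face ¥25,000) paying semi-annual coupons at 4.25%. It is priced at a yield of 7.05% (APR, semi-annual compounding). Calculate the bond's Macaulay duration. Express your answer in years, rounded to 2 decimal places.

Periodic yield y = 0.03525. Discount each cash flow and weight by its period:
  t   CF        PV=CF/(1+0.03525)^t    t·PV
  1       531.25       513.1611       513.1611
  2       531.25       495.6881       991.3761
  3       531.25       478.8100     1,436.4300
  4       531.25       462.5067     1,850.0266
  5       531.25       446.7584     2,233.7921
  6       531.25       431.5464     2,589.2785
  7       531.25       416.8524     2,917.9665
  8    25,531.25    19,351.3008   154,810.4068
  Σ                 22,596.6239   167,342.4378
Price P = Σ PV = 22,596.6239.
Macaulay duration = Σ(t·PV) / P = 167,342.4378 / 22,596.6239 = 7.40564 half-year periods.
In years: 7.40564 / 2 = 3.70282 years.

3.70 years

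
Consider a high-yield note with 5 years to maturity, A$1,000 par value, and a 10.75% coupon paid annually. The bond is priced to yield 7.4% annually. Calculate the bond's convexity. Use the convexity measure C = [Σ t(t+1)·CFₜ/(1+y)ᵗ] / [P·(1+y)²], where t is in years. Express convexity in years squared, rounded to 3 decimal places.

With y = 0.074:
  t   CF        PV=CF/(1+0.074)^t    t·PV        t(t+1)·PV
  1       107.50       100.0931       100.0931         200.1862
  2       107.50        93.1966       186.3931         559.1794
  3       107.50        86.7752       260.3256       1,041.3024
  4       107.50        80.7963       323.1851       1,615.9255
  5     1,107.50       775.0368     3,875.1840      23,251.1042
  Σ                  1,135.8980     4,745.1810      26,667.6977
P = 1,135.8980.
Convexity = Σ t(t+1)·PV / [P·(1+y)²] = 26,667.6977 / (1,135.8980 × 1.153476) = 20.35343.

20.353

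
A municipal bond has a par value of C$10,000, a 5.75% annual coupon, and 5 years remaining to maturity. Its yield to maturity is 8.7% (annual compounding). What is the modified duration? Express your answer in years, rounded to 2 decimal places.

4.09 years

Periodic yield y = 0.087. First find Macaulay duration:
  t   CF        PV=CF/(1+0.087)^t    t·PV
  1       575.00       528.9788       528.9788
  2       575.00       486.6411       973.2821
  3       575.00       447.6919     1,343.0756
  4       575.00       411.8601     1,647.4402
  5    10,575.00     6,968.3933    34,841.9666
  Σ                  8,843.5652    39,334.7434
P = 8,843.5652; Macaulay duration = 39,334.7434 / 8,843.5652 = 4.44784 years.
Modified duration = D_Mac / (1 + y) = 4.44784 / 1.087 = 4.09185 years.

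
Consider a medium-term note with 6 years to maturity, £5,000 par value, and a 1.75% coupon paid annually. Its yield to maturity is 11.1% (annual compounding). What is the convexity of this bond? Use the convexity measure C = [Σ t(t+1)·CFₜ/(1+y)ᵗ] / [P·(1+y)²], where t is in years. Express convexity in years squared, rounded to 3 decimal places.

31.485

With y = 0.111:
  t   CF        PV=CF/(1+0.111)^t    t·PV        t(t+1)·PV
  1        87.50        78.7579        78.7579         157.5158
  2        87.50        70.8892       141.7784         425.3351
  3        87.50        63.8066       191.4199         765.6797
  4        87.50        57.4317       229.7269       1,148.6344
  5        87.50        51.6937       258.4686       1,550.8115
  6     5,087.50     2,705.3289    16,231.9733     113,623.8129
  Σ                  3,027.9080    17,132.1249     117,671.7893
P = 3,027.9080.
Convexity = Σ t(t+1)·PV / [P·(1+y)²] = 117,671.7893 / (3,027.9080 × 1.234321) = 31.48485.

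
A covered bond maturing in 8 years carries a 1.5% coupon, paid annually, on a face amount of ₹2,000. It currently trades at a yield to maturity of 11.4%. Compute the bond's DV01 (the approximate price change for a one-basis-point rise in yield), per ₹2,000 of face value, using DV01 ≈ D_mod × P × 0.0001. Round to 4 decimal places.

₹0.6594

Periodic yield y = 0.114.
  t   CF        PV=CF/(1+0.114)^t    t·PV
  1        30.00        26.9300        26.9300
  2        30.00        24.1741        48.3483
  3        30.00        21.7003        65.1009
  4        30.00        19.4796        77.9185
  5        30.00        17.4862        87.4310
  6        30.00        15.6968        94.1806
  7        30.00        14.0905        98.6332
  8     2,030.00       855.8832     6,847.0657
  Σ                    995.4407     7,345.6081
P = 995.4407; D_Mac = 7.37925 yrs; D_mod = 6.62410 yrs.
DV01 ≈ 6.62410 × 995.4407 × 0.0001 = 0.659390.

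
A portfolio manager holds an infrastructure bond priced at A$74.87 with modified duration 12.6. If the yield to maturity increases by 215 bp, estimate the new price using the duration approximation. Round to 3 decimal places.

Duration approximation: ΔP/P ≈ -D_mod · Δy = -12.6 × (+0.0215) = -0.270900.
New price ≈ 74.87 × (1 - 0.270900) = 54.587717.

A$54.588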